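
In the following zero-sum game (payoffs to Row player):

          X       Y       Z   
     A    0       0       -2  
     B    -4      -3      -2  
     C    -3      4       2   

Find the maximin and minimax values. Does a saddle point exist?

Maximin = -2, Minimax = 0, Saddle: False

Work:
Row minimums: [-2, -4, -3] → maximin = -2
Column maximums: [0, 4, 2] → minimax = 0
No saddle point (maximin ≠ minimax). Mixed strategy needed.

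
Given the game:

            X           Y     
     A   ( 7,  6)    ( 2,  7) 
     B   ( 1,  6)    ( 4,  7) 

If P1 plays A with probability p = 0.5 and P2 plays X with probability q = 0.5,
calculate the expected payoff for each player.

E[P1] = 3.5, E[P2] = 6.5

Work:
E[P1] = p·q·π₁(A,X) + p·(1-q)·π₁(A,Y) + (1-p)·q·π₁(B,X) + (1-p)·(1-q)·π₁(B,Y)
= 0.5·0.5·7 + 0.5·0.5·2 + 0.5·0.5·1 + 0.5·0.5·4
= 3.5

E[P2] = 6.5 (similar calculation)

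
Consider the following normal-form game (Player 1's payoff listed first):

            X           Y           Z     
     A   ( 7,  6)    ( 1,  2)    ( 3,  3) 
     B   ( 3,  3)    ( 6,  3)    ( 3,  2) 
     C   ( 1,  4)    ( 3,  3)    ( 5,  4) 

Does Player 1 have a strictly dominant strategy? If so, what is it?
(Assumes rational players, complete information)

No strictly dominant strategy exists for Player 1

Work:
A strategy strictly dominates another if it gives a strictly higher payoff against every opponent action. Compare each pair of P1's strategies column-by-column:
  A vs B: [7 vs 3, 1 vs 6, 3 vs 3] → A does not strictly dominate B (column Y: 1 ≤ 6)
  A vs C: [7 vs 1, 1 vs 3, 3 vs 5] → A does not strictly dominate C (column Y: 1 ≤ 3)
  B vs A: [3 vs 7, 6 vs 1, 3 vs 3] → B does not strictly dominate A (column X: 3 ≤ 7)
  B vs C: [3 vs 1, 6 vs 3, 3 vs 5] → B does not strictly dominate C (column Z: 3 ≤ 5)
  C vs A: [1 vs 7, 3 vs 1, 5 vs 3] → C does not strictly dominate A (column X: 1 ≤ 7)
  C vs B: [1 vs 3, 3 vs 6, 5 vs 3] → C does not strictly dominate B (column X: 1 ≤ 3)
No single strategy strictly dominates all others → no strictly dominant strategy.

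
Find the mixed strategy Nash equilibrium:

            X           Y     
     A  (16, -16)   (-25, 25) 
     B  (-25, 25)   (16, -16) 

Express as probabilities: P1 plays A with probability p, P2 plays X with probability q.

p = 0.5, q = 0.5

Work:
Find probabilities that make opponent indifferent:
P2 chooses q to make P1 indifferent between A and B
P1 chooses p to make P2 indifferent between X and Y
Mixed NE: P1 plays (A: 0.5, B: 0.5), P2 plays (X: 0.5, Y: 0.5)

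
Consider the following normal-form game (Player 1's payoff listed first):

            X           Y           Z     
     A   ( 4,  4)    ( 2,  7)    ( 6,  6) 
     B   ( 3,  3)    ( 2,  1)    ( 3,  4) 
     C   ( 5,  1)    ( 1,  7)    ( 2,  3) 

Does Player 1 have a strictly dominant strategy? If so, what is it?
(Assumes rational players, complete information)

No strictly dominant strategy exists for Player 1

Work:
A strategy strictly dominates another if it gives a strictly higher payoff against every opponent action. Compare each pair of P1's strategies column-by-column:
  A vs B: [4 vs 3, 2 vs 2, 6 vs 3] → A does not strictly dominate B (column Y: 2 ≤ 2)
  A vs C: [4 vs 5, 2 vs 1, 6 vs 2] → A does not strictly dominate C (column X: 4 ≤ 5)
  B vs A: [3 vs 4, 2 vs 2, 3 vs 6] → B does not strictly dominate A (column X: 3 ≤ 4)
  B vs C: [3 vs 5, 2 vs 1, 3 vs 2] → B does not strictly dominate C (column X: 3 ≤ 5)
  C vs A: [5 vs 4, 1 vs 2, 2 vs 6] → C does not strictly dominate A (column Y: 1 ≤ 2)
  C vs B: [5 vs 3, 1 vs 2, 2 vs 3] → C does not strictly dominate B (column Y: 1 ≤ 2)
No single strategy strictly dominates all others → no strictly dominant strategy.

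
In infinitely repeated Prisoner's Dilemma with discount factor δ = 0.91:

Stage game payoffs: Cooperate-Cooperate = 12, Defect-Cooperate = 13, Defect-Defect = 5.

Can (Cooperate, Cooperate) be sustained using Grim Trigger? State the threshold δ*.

δ* = 0.125; since δ = 0.91 ≥ 0.125, cooperation can be sustained

Work:
For Grim Trigger:
Cooperate forever: 12/(1-δ)
Defect then punished: 13 + 5·δ/(1-δ)
Need: 12/(1-δ) ≥ 13 + 5·δ/(1-δ)
Solving: δ ≥ (T-R)/(T-P) = (13-12)/(13-5) = 0.125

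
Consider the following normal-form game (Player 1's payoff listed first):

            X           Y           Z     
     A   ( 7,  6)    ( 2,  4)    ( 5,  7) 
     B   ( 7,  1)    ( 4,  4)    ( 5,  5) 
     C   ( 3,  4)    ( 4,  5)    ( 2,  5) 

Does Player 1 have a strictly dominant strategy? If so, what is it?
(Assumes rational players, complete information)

No strictly dominant strategy exists for Player 1

Work:
A strategy strictly dominates another if it gives a strictly higher payoff against every opponent action. Compare each pair of P1's strategies column-by-column:
  A vs B: [7 vs 7, 2 vs 4, 5 vs 5] → A does not strictly dominate B (column X: 7 ≤ 7)
  A vs C: [7 vs 3, 2 vs 4, 5 vs 2] → A does not strictly dominate C (column Y: 2 ≤ 4)
  B vs A: [7 vs 7, 4 vs 2, 5 vs 5] → B does not strictly dominate A (column X: 7 ≤ 7)
  B vs C: [7 vs 3, 4 vs 4, 5 vs 2] → B does not strictly dominate C (column Y: 4 ≤ 4)
  C vs A: [3 vs 7, 4 vs 2, 2 vs 5] → C does not strictly dominate A (column X: 3 ≤ 7)
  C vs B: [3 vs 7, 4 vs 4, 2 vs 5] → C does not strictly dominate B (column X: 3 ≤ 7)
No single strategy strictly dominates all others → no strictly dominant strategy.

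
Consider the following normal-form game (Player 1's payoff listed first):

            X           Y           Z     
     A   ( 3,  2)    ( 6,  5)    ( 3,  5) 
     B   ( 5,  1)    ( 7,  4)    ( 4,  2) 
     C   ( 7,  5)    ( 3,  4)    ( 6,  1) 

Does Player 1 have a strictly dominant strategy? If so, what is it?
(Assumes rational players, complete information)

No strictly dominant strategy exists for Player 1

Work:
A strategy strictly dominates another if it gives a strictly higher payoff against every opponent action. Compare each pair of P1's strategies column-by-column:
  A vs B: [3 vs 5, 6 vs 7, 3 vs 4] → A does not strictly dominate B (column X: 3 ≤ 5)
  A vs C: [3 vs 7, 6 vs 3, 3 vs 6] → A does not strictly dominate C (column X: 3 ≤ 7)
  B vs A: [5 vs 3, 7 vs 6, 4 vs 3] → B strictly dominates A
  B vs C: [5 vs 7, 7 vs 3, 4 vs 6] → B does not strictly dominate C (column X: 5 ≤ 7)
  C vs A: [7 vs 3, 3 vs 6, 6 vs 3] → C does not strictly dominate A (column Y: 3 ≤ 6)
  C vs B: [7 vs 5, 3 vs 7, 6 vs 4] → C does not strictly dominate B (column Y: 3 ≤ 7)
No single strategy strictly dominates all others → no strictly dominant strategy.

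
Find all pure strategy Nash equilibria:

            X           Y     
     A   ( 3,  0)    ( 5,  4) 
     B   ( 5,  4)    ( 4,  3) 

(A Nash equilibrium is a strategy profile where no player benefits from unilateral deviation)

Nash equilibrium: (A, Y), (B, X)

Work:
Best responses:
  P1 vs X: payoffs [3, 5] → best response B (payoff 5)
  P1 vs Y: payoffs [5, 4] → best response A (payoff 5)
  P2 vs A: payoffs [0, 4] → best response Y (payoff 4)
  P2 vs B: payoffs [4, 3] → best response X (payoff 4)
Mutual best responses: (A,Y), (B,X) → Nash equilibria.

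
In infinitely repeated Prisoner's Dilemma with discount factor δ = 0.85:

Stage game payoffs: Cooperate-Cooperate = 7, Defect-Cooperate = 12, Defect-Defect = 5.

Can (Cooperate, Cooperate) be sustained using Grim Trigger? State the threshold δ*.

δ* = 0.7143; since δ = 0.85 ≥ 0.7143, cooperation can be sustained

Work:
For Grim Trigger:
Cooperate forever: 7/(1-δ)
Defect then punished: 12 + 5·δ/(1-δ)
Need: 7/(1-δ) ≥ 12 + 5·δ/(1-δ)
Solving: δ ≥ (T-R)/(T-P) = (12-7)/(12-5) = 0.7143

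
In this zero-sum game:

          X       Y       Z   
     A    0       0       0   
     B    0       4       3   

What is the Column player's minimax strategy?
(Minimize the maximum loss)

Column should play X, value = 0

Work:
Column player minimizes Row's maximum payoff:
Column X: max payoff to Row = 0
Column Y: max payoff to Row = 4
Column Z: max payoff to Row = 3
Minimum is 0, achieved by column X.
Minimax strategy: X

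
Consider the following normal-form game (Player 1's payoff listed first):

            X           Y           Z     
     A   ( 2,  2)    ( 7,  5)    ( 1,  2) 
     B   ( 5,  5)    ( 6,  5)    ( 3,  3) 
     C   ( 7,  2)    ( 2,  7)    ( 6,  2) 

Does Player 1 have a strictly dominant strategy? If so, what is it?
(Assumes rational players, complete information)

No strictly dominant strategy exists for Player 1

Work:
A strategy strictly dominates another if it gives a strictly higher payoff against every opponent action. Compare each pair of P1's strategies column-by-column:
  A vs B: [2 vs 5, 7 vs 6, 1 vs 3] → A does not strictly dominate B (column X: 2 ≤ 5)
  A vs C: [2 vs 7, 7 vs 2, 1 vs 6] → A does not strictly dominate C (column X: 2 ≤ 7)
  B vs A: [5 vs 2, 6 vs 7, 3 vs 1] → B does not strictly dominate A (column Y: 6 ≤ 7)
  B vs C: [5 vs 7, 6 vs 2, 3 vs 6] → B does not strictly dominate C (column X: 5 ≤ 7)
  C vs A: [7 vs 2, 2 vs 7, 6 vs 1] → C does not strictly dominate A (column Y: 2 ≤ 7)
  C vs B: [7 vs 5, 2 vs 6, 6 vs 3] → C does not strictly dominate B (column Y: 2 ≤ 6)
No single strategy strictly dominates all others → no strictly dominant strategy.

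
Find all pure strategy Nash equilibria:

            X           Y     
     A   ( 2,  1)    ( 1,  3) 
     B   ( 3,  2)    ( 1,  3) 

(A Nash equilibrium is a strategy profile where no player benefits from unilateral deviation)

Nash equilibrium: (A, Y), (B, Y)

Work:
Best responses:
  P1 vs X: payoffs [2, 3] → best response B (payoff 3)
  P1 vs Y: payoffs [1, 1] → best response A/B (payoff 1)
  P2 vs A: payoffs [1, 3] → best response Y (payoff 3)
  P2 vs B: payoffs [2, 3] → best response Y (payoff 3)
Mutual best responses: (A,Y), (B,Y) → Nash equilibria.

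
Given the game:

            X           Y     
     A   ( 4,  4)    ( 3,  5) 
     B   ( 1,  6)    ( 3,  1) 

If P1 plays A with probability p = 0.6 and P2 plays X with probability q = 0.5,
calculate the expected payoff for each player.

E[P1] = 2.9, E[P2] = 4.1

Work:
E[P1] = p·q·π₁(A,X) + p·(1-q)·π₁(A,Y) + (1-p)·q·π₁(B,X) + (1-p)·(1-q)·π₁(B,Y)
= 0.6·0.5·4 + 0.6·0.5·3 + 0.4·0.5·1 + 0.4·0.5·3
= 2.9

E[P2] = 4.1 (similar calculation)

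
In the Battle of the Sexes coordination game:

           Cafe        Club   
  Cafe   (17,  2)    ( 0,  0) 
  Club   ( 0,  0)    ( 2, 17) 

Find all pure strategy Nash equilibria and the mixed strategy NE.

Pure NE: (Cafe, Cafe) and (Club, Club); Mixed NE: p = 0.8947, q = 0.1053

Work:
Check pure NE:
(Cafe, Cafe): (17, 2) - no unilateral deviation beneficial
(Club, Club): (2, 17) - no unilateral deviation beneficial
Mixed NE: P1 plays Cafe with p = 0.8947, P2 plays Cafe with q = 0.1053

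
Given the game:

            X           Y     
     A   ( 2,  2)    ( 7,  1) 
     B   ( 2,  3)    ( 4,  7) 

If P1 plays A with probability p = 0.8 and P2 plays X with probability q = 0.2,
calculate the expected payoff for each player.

E[P1] = 5.52, E[P2] = 2.2

Work:
E[P1] = p·q·π₁(A,X) + p·(1-q)·π₁(A,Y) + (1-p)·q·π₁(B,X) + (1-p)·(1-q)·π₁(B,Y)
= 0.8·0.2·2 + 0.8·0.8·7 + 0.2·0.2·2 + 0.2·0.8·4
= 5.52

E[P2] = 2.2 (similar calculation)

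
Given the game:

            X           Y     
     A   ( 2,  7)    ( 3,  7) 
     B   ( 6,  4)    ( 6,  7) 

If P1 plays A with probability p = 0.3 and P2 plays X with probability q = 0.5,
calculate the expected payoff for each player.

E[P1] = 4.95, E[P2] = 5.95

Work:
E[P1] = p·q·π₁(A,X) + p·(1-q)·π₁(A,Y) + (1-p)·q·π₁(B,X) + (1-p)·(1-q)·π₁(B,Y)
= 0.3·0.5·2 + 0.3·0.5·3 + 0.7·0.5·6 + 0.7·0.5·6
= 4.95

E[P2] = 5.95 (similar calculation)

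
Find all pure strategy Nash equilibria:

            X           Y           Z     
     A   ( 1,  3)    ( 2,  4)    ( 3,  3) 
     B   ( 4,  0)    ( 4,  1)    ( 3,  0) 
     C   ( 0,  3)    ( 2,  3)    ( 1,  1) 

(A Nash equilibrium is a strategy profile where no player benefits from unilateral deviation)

Nash equilibrium: (B, Y)

Work:
Best responses:
  P1 vs X: payoffs [1, 4, 0] → best response B (payoff 4)
  P1 vs Y: payoffs [2, 4, 2] → best response B (payoff 4)
  P1 vs Z: payoffs [3, 3, 1] → best response A/B (payoff 3)
  P2 vs A: payoffs [3, 4, 3] → best response Y (payoff 4)
  P2 vs B: payoffs [0, 1, 0] → best response Y (payoff 1)
  P2 vs C: payoffs [3, 3, 1] → best response X/Y (payoff 3)
Mutual best responses: (B,Y) → Nash equilibria.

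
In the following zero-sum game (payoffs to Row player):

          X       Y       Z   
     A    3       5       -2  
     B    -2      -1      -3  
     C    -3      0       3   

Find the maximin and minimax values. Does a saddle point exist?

Maximin = -2, Minimax = 3, Saddle: False

Work:
Row minimums: [-2, -3, -3] → maximin = -2
Column maximums: [3, 5, 3] → minimax = 3
No saddle point (maximin ≠ minimax). Mixed strategy needed.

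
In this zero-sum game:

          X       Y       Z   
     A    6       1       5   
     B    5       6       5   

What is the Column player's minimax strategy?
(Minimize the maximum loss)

Column should play Z, value = 5

Work:
Column player minimizes Row's maximum payoff:
Column X: max payoff to Row = 6
Column Y: max payoff to Row = 6
Column Z: max payoff to Row = 5
Minimum is 5, achieved by column Z.
Minimax strategy: Z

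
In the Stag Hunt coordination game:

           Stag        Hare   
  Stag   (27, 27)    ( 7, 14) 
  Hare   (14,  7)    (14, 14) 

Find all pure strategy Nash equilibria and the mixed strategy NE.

Pure NE: (Stag, Stag) and (Hare, Hare); Mixed NE: p = 0.35, q = 0.35

Work:
Check pure NE:
(Stag, Stag): (27, 27) - no unilateral deviation beneficial
(Hare, Hare): (14, 14) - no unilateral deviation beneficial
Mixed NE: P1 plays Stag with p = 0.35, P2 plays Stag with q = 0.35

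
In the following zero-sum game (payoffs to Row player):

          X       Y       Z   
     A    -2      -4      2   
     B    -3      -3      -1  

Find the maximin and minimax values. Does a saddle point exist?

Maximin = -3, Minimax = -3, Saddle: True

Work:
Row minimums: [-4, -3] → maximin = -3
Column maximums: [-2, -3, 2] → minimax = -3
Saddle point exists! Game value = -3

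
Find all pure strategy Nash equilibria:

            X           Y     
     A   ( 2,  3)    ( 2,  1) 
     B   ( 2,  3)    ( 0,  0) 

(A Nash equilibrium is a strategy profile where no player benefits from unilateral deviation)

Nash equilibrium: (A, X), (B, X)

Work:
Best responses:
  P1 vs X: payoffs [2, 2] → best response A/B (payoff 2)
  P1 vs Y: payoffs [2, 0] → best response A (payoff 2)
  P2 vs A: payoffs [3, 1] → best response X (payoff 3)
  P2 vs B: payoffs [3, 0] → best response X (payoff 3)
Mutual best responses: (A,X), (B,X) → Nash equilibria.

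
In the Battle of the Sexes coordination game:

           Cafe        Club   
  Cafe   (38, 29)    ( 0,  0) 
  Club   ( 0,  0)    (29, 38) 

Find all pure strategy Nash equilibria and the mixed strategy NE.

Pure NE: (Cafe, Cafe) and (Club, Club); Mixed NE: p = 0.5672, q = 0.4328

Work:
Check pure NE:
(Cafe, Cafe): (38, 29) - no unilateral deviation beneficial
(Club, Club): (29, 38) - no unilateral deviation beneficial
Mixed NE: P1 plays Cafe with p = 0.5672, P2 plays Cafe with q = 0.4328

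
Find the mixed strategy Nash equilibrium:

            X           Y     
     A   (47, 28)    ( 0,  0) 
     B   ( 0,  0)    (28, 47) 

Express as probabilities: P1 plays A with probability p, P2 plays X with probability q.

p = 0.6267, q = 0.3733

Work:
Find probabilities that make opponent indifferent:
P2 chooses q to make P1 indifferent between A and B
P1 chooses p to make P2 indifferent between X and Y
Mixed NE: P1 plays (A: 0.6267, B: 0.3733), P2 plays (X: 0.3733, Y: 0.6267)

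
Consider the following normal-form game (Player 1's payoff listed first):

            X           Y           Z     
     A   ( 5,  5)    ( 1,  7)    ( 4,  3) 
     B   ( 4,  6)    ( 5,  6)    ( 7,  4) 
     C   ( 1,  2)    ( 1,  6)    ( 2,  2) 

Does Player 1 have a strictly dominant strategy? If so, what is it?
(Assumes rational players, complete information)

No strictly dominant strategy exists for Player 1

Work:
A strategy strictly dominates another if it gives a strictly higher payoff against every opponent action. Compare each pair of P1's strategies column-by-column:
  A vs B: [5 vs 4, 1 vs 5, 4 vs 7] → A does not strictly dominate B (column Y: 1 ≤ 5)
  A vs C: [5 vs 1, 1 vs 1, 4 vs 2] → A does not strictly dominate C (column Y: 1 ≤ 1)
  B vs A: [4 vs 5, 5 vs 1, 7 vs 4] → B does not strictly dominate A (column X: 4 ≤ 5)
  B vs C: [4 vs 1, 5 vs 1, 7 vs 2] → B strictly dominates C
  C vs A: [1 vs 5, 1 vs 1, 2 vs 4] → C does not strictly dominate A (column X: 1 ≤ 5)
  C vs B: [1 vs 4, 1 vs 5, 2 vs 7] → C does not strictly dominate B (column X: 1 ≤ 4)
No single strategy strictly dominates all others → no strictly dominant strategy.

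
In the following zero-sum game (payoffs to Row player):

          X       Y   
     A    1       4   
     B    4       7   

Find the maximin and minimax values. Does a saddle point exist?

Maximin = 4, Minimax = 4, Saddle: True

Work:
Row minimums: [1, 4] → maximin = 4
Column maximums: [4, 7] → minimax = 4
Saddle point exists! Game value = 4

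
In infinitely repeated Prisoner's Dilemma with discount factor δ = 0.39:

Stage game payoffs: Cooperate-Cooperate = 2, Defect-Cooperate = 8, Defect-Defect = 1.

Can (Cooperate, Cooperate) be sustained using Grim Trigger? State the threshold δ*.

δ* = 0.8571; since δ = 0.39 < 0.8571, cooperation cannot be sustained

Work:
For Grim Trigger:
Cooperate forever: 2/(1-δ)
Defect then punished: 8 + 1·δ/(1-δ)
Need: 2/(1-δ) ≥ 8 + 1·δ/(1-δ)
Solving: δ ≥ (T-R)/(T-P) = (8-2)/(8-1) = 0.8571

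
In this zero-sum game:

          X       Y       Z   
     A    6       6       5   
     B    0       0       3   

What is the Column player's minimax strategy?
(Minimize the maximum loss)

Column should play Z, value = 5

Work:
Column player minimizes Row's maximum payoff:
Column X: max payoff to Row = 6
Column Y: max payoff to Row = 6
Column Z: max payoff to Row = 5
Minimum is 5, achieved by column Z.
Minimax strategy: Z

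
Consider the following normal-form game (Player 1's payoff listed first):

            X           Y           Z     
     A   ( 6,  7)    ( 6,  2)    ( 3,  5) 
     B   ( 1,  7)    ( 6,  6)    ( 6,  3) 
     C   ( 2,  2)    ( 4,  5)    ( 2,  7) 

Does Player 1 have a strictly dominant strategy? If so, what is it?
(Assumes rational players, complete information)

No strictly dominant strategy exists for Player 1

Work:
A strategy strictly dominates another if it gives a strictly higher payoff against every opponent action. Compare each pair of P1's strategies column-by-column:
  A vs B: [6 vs 1, 6 vs 6, 3 vs 6] → A does not strictly dominate B (column Y: 6 ≤ 6)
  A vs C: [6 vs 2, 6 vs 4, 3 vs 2] → A strictly dominates C
  B vs A: [1 vs 6, 6 vs 6, 6 vs 3] → B does not strictly dominate A (column X: 1 ≤ 6)
  B vs C: [1 vs 2, 6 vs 4, 6 vs 2] → B does not strictly dominate C (column X: 1 ≤ 2)
  C vs A: [2 vs 6, 4 vs 6, 2 vs 3] → C does not strictly dominate A (column X: 2 ≤ 6)
  C vs B: [2 vs 1, 4 vs 6, 2 vs 6] → C does not strictly dominate B (column Y: 4 ≤ 6)
No single strategy strictly dominates all others → no strictly dominant strategy.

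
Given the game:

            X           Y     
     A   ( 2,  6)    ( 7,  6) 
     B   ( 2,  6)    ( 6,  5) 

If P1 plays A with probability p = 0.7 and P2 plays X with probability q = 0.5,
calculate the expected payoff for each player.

E[P1] = 4.35, E[P2] = 5.85

Work:
E[P1] = p·q·π₁(A,X) + p·(1-q)·π₁(A,Y) + (1-p)·q·π₁(B,X) + (1-p)·(1-q)·π₁(B,Y)
= 0.7·0.5·2 + 0.7·0.5·7 + 0.3·0.5·2 + 0.3·0.5·6
= 4.35

E[P2] = 5.85 (similar calculation)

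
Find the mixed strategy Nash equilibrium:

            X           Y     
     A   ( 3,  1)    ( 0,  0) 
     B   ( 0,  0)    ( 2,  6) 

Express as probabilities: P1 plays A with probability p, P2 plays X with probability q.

p = 0.8571, q = 0.4

Work:
Find probabilities that make opponent indifferent:
P2 chooses q to make P1 indifferent between A and B
P1 chooses p to make P2 indifferent between X and Y
Mixed NE: P1 plays (A: 0.8571, B: 0.1429), P2 plays (X: 0.4, Y: 0.6)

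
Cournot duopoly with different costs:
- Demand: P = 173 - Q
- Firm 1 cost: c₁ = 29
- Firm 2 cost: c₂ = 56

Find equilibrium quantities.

q₁* = 57.0, q₂* = 30.0

Work:
Reaction: q₁ = (173 - 29 - q₂)/2
Reaction: q₂ = (173 - 56 - q₁)/2
Solve simultaneously:
q₁* = (173 - 2×29 + 56)/3 = 57.0
q₂* = (173 - 2×56 + 29)/3 = 30.0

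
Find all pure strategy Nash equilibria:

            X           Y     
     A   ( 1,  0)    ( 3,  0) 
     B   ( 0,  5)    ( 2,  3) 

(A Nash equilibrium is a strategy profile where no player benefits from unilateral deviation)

Nash equilibrium: (A, X), (A, Y)

Work:
Best responses:
  P1 vs X: payoffs [1, 0] → best response A (payoff 1)
  P1 vs Y: payoffs [3, 2] → best response A (payoff 3)
  P2 vs A: payoffs [0, 0] → best response X/Y (payoff 0)
  P2 vs B: payoffs [5, 3] → best response X (payoff 5)
Mutual best responses: (A,X), (A,Y) → Nash equilibria.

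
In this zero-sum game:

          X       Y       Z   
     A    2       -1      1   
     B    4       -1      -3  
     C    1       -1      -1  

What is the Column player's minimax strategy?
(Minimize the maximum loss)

Column should play Y, value = -1

Work:
Column player minimizes Row's maximum payoff:
Column X: max payoff to Row = 4
Column Y: max payoff to Row = -1
Column Z: max payoff to Row = 1
Minimum is -1, achieved by column Y.
Minimax strategy: Y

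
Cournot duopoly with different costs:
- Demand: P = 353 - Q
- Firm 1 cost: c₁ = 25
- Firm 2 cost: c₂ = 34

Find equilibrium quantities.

q₁* = 112.33, q₂* = 103.33

Work:
Reaction: q₁ = (353 - 25 - q₂)/2
Reaction: q₂ = (353 - 34 - q₁)/2
Solve simultaneously:
q₁* = (353 - 2×25 + 34)/3 = 112.33
q₂* = (353 - 2×34 + 25)/3 = 103.33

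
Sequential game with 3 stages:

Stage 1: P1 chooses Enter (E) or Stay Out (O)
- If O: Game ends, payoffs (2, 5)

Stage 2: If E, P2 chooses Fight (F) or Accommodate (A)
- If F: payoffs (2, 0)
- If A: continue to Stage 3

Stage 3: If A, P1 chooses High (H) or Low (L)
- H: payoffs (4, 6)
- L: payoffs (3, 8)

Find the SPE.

SPE: (E, A, H); Outcome (4, 6)

Work:
Stage 3: P1 chooses H (4 vs 3)
Stage 2: P2: F->0, A->6 (anticipating H). Choose A
Stage 1: P1: O->2, E->4 (anticipating A, H). Choose E
SPE path: E -> A -> H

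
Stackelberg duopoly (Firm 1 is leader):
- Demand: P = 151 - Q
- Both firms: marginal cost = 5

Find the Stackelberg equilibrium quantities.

q₁* (leader) = 73.0, q₂* (follower) = 36.5

Work:
Follower's reaction: q₂ = (a - c - q₁)/2
Leader substitutes: π₁ = q₁·(a - q₁ - (a-c-q₁)/2 - c)
FOC: q₁* = (151 - 5)/2 = 73.00
Then: q₂* = (151 - 5 - 73.0)/2 = 36.50
Leader has first-mover advantage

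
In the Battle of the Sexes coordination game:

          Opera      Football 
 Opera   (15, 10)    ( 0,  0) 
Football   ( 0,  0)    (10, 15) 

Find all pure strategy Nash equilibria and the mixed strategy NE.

Pure NE: (Opera, Opera) and (Football, Football); Mixed NE: p = 0.6, q = 0.4

Work:
Check pure NE:
(Opera, Opera): (15, 10) - no unilateral deviation beneficial
(Football, Football): (10, 15) - no unilateral deviation beneficial
Mixed NE: P1 plays Opera with p = 0.6, P2 plays Opera with q = 0.4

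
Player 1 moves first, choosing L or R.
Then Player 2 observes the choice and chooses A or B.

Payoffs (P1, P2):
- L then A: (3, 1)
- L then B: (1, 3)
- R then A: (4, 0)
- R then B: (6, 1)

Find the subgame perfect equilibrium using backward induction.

P1 plays R, P2 plays B after L and B after R; Payoff (6, 1)

Work:
Backward induction:
After L: P2 chooses B → P1 gets 1
After R: P2 chooses B → P1 gets 6
P1 chooses R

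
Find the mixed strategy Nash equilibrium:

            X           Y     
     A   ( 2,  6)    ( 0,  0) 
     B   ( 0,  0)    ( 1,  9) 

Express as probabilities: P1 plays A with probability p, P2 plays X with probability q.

p = 0.6, q = 0.3333

Work:
Find probabilities that make opponent indifferent:
P2 chooses q to make P1 indifferent between A and B
P1 chooses p to make P2 indifferent between X and Y
Mixed NE: P1 plays (A: 0.6, B: 0.4), P2 plays (X: 0.3333, Y: 0.6667)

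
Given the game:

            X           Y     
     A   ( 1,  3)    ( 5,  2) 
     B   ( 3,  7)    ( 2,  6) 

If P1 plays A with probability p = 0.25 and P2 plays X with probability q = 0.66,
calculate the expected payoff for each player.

E[P1] = 2.585, E[P2] = 5.66

Work:
E[P1] = p·q·π₁(A,X) + p·(1-q)·π₁(A,Y) + (1-p)·q·π₁(B,X) + (1-p)·(1-q)·π₁(B,Y)
= 0.25·0.66·1 + 0.25·0.34·5 + 0.75·0.66·3 + 0.75·0.34·2
= 2.585

E[P2] = 5.66 (similar calculation)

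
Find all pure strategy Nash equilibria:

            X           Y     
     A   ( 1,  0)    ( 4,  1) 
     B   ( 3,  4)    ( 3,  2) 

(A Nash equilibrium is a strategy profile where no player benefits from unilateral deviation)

Nash equilibrium: (A, Y), (B, X)

Work:
Best responses:
  P1 vs X: payoffs [1, 3] → best response B (payoff 3)
  P1 vs Y: payoffs [4, 3] → best response A (payoff 4)
  P2 vs A: payoffs [0, 1] → best response Y (payoff 1)
  P2 vs B: payoffs [4, 2] → best response X (payoff 4)
Mutual best responses: (A,Y), (B,X) → Nash equilibria.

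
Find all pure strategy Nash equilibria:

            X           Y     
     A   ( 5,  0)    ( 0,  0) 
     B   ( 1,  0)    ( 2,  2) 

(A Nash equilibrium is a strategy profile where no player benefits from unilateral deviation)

Nash equilibrium: (A, X), (B, Y)

Work:
Best responses:
  P1 vs X: payoffs [5, 1] → best response A (payoff 5)
  P1 vs Y: payoffs [0, 2] → best response B (payoff 2)
  P2 vs A: payoffs [0, 0] → best response X/Y (payoff 0)
  P2 vs B: payoffs [0, 2] → best response Y (payoff 2)
Mutual best responses: (A,X), (B,Y) → Nash equilibria.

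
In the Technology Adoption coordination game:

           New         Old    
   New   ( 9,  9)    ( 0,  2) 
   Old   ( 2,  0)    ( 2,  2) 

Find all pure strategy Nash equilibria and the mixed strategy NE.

Pure NE: (New, New) and (Old, Old); Mixed NE: p = 0.2222, q = 0.2222

Work:
Check pure NE:
(New, New): (9, 9) - no unilateral deviation beneficial
(Old, Old): (2, 2) - no unilateral deviation beneficial
Mixed NE: P1 plays New with p = 0.2222, P2 plays New with q = 0.2222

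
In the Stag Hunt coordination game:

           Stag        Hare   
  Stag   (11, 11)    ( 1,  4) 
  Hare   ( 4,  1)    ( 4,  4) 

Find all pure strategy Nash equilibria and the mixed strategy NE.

Pure NE: (Stag, Stag) and (Hare, Hare); Mixed NE: p = 0.3, q = 0.3

Work:
Check pure NE:
(Stag, Stag): (11, 11) - no unilateral deviation beneficial
(Hare, Hare): (4, 4) - no unilateral deviation beneficial
Mixed NE: P1 plays Stag with p = 0.3, P2 plays Stag with q = 0.3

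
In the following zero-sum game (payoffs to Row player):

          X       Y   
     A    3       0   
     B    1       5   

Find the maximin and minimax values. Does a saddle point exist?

Maximin = 1, Minimax = 3, Saddle: False

Work:
Row minimums: [0, 1] → maximin = 1
Column maximums: [3, 5] → minimax = 3
No saddle point (maximin ≠ minimax). Mixed strategy needed.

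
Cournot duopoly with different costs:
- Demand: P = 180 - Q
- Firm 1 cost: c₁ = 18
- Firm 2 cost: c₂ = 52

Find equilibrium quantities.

q₁* = 65.33, q₂* = 31.33

Work:
Reaction: q₁ = (180 - 18 - q₂)/2
Reaction: q₂ = (180 - 52 - q₁)/2
Solve simultaneously:
q₁* = (180 - 2×18 + 52)/3 = 65.33
q₂* = (180 - 2×52 + 18)/3 = 31.33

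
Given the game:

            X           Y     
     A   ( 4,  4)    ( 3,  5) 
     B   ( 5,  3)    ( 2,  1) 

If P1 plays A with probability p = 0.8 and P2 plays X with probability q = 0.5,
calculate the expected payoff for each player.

E[P1] = 3.5, E[P2] = 4.0

Work:
E[P1] = p·q·π₁(A,X) + p·(1-q)·π₁(A,Y) + (1-p)·q·π₁(B,X) + (1-p)·(1-q)·π₁(B,Y)
= 0.8·0.5·4 + 0.8·0.5·3 + 0.2·0.5·5 + 0.2·0.5·2
= 3.5

E[P2] = 4.0 (similar calculation)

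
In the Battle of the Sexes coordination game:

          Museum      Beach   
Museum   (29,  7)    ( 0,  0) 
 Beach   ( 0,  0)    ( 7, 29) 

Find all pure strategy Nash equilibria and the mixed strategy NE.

Pure NE: (Museum, Museum) and (Beach, Beach); Mixed NE: p = 0.8056, q = 0.1944

Work:
Check pure NE:
(Museum, Museum): (29, 7) - no unilateral deviation beneficial
(Beach, Beach): (7, 29) - no unilateral deviation beneficial
Mixed NE: P1 plays Museum with p = 0.8056, P2 plays Museum with q = 0.1944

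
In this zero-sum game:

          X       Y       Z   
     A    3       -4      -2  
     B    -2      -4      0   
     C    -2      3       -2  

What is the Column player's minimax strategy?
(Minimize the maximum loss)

Column should play Z, value = 0

Work:
Column player minimizes Row's maximum payoff:
Column X: max payoff to Row = 3
Column Y: max payoff to Row = 3
Column Z: max payoff to Row = 0
Minimum is 0, achieved by column Z.
Minimax strategy: Z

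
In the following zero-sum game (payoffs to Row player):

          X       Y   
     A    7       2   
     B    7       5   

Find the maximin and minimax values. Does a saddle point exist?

Maximin = 5, Minimax = 5, Saddle: True

Work:
Row minimums: [2, 5] → maximin = 5
Column maximums: [7, 5] → minimax = 5
Saddle point exists! Game value = 5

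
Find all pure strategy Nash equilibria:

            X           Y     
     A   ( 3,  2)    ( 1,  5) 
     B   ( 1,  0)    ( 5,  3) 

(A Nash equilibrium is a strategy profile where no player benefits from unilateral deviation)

Nash equilibrium: (B, Y)

Work:
Best responses:
  P1 vs X: payoffs [3, 1] → best response A (payoff 3)
  P1 vs Y: payoffs [1, 5] → best response B (payoff 5)
  P2 vs A: payoffs [2, 5] → best response Y (payoff 5)
  P2 vs B: payoffs [0, 3] → best response Y (payoff 3)
Mutual best responses: (B,Y) → Nash equilibria.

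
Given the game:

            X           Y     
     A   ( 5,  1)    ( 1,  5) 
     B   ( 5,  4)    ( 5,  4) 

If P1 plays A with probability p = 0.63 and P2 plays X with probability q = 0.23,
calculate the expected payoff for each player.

E[P1] = 3.0596, E[P2] = 4.0504

Work:
E[P1] = p·q·π₁(A,X) + p·(1-q)·π₁(A,Y) + (1-p)·q·π₁(B,X) + (1-p)·(1-q)·π₁(B,Y)
= 0.63·0.23·5 + 0.63·0.77·1 + 0.37·0.23·5 + 0.37·0.77·5
= 3.0596

E[P2] = 4.0504 (similar calculation)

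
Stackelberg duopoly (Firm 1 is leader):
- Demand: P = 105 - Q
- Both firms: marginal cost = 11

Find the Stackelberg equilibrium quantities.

q₁* (leader) = 47.0, q₂* (follower) = 23.5

Work:
Follower's reaction: q₂ = (a - c - q₁)/2
Leader substitutes: π₁ = q₁·(a - q₁ - (a-c-q₁)/2 - c)
FOC: q₁* = (105 - 11)/2 = 47.00
Then: q₂* = (105 - 11 - 47.0)/2 = 23.50
Leader has first-mover advantage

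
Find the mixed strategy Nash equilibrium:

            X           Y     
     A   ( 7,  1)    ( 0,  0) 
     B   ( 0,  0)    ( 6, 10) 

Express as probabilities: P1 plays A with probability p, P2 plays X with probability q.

p = 0.9091, q = 0.4615

Work:
Find probabilities that make opponent indifferent:
P2 chooses q to make P1 indifferent between A and B
P1 chooses p to make P2 indifferent between X and Y
Mixed NE: P1 plays (A: 0.9091, B: 0.0909), P2 plays (X: 0.4615, Y: 0.5385)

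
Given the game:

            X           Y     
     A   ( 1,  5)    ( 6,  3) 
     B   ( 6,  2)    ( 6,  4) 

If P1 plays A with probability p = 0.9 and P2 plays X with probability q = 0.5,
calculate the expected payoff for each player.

E[P1] = 3.75, E[P2] = 3.9

Work:
E[P1] = p·q·π₁(A,X) + p·(1-q)·π₁(A,Y) + (1-p)·q·π₁(B,X) + (1-p)·(1-q)·π₁(B,Y)
= 0.9·0.5·1 + 0.9·0.5·6 + 0.1·0.5·6 + 0.1·0.5·6
= 3.75

E[P2] = 3.9 (similar calculation)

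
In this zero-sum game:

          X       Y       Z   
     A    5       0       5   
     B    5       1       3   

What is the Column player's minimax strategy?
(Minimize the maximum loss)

Column should play Y, value = 1

Work:
Column player minimizes Row's maximum payoff:
Column X: max payoff to Row = 5
Column Y: max payoff to Row = 1
Column Z: max payoff to Row = 5
Minimum is 1, achieved by column Y.
Minimax strategy: Y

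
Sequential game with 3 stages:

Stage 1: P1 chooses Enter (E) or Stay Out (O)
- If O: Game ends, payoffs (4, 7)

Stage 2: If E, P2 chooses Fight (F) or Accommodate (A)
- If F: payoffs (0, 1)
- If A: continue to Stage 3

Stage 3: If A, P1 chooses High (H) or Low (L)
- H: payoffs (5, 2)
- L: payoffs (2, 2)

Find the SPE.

SPE: (E, A, H); Outcome (5, 2)

Work:
Stage 3: P1 chooses H (5 vs 2)
Stage 2: P2: F->1, A->2 (anticipating H). Choose A
Stage 1: P1: O->4, E->5 (anticipating A, H). Choose E
SPE path: E -> A -> H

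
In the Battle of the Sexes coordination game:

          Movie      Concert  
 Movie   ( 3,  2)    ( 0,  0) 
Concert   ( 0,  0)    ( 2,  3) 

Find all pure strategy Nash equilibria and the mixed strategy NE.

Pure NE: (Movie, Movie) and (Concert, Concert); Mixed NE: p = 0.6, q = 0.4

Work:
Check pure NE:
(Movie, Movie): (3, 2) - no unilateral deviation beneficial
(Concert, Concert): (2, 3) - no unilateral deviation beneficial
Mixed NE: P1 plays Movie with p = 0.6, P2 plays Movie with q = 0.4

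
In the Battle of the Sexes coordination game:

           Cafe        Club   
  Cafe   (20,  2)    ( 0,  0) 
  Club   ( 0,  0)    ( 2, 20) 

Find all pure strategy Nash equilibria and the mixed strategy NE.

Pure NE: (Cafe, Cafe) and (Club, Club); Mixed NE: p = 0.9091, q = 0.0909

Work:
Check pure NE:
(Cafe, Cafe): (20, 2) - no unilateral deviation beneficial
(Club, Club): (2, 20) - no unilateral deviation beneficial
Mixed NE: P1 plays Cafe with p = 0.9091, P2 plays Cafe with q = 0.0909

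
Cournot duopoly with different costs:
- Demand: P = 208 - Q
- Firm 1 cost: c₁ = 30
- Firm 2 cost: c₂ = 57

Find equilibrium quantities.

q₁* = 68.33, q₂* = 41.33

Work:
Reaction: q₁ = (208 - 30 - q₂)/2
Reaction: q₂ = (208 - 57 - q₁)/2
Solve simultaneously:
q₁* = (208 - 2×30 + 57)/3 = 68.33
q₂* = (208 - 2×57 + 30)/3 = 41.33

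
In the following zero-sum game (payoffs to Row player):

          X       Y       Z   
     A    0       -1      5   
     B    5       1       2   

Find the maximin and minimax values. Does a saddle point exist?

Maximin = 1, Minimax = 1, Saddle: True

Work:
Row minimums: [-1, 1] → maximin = 1
Column maximums: [5, 1, 5] → minimax = 1
Saddle point exists! Game value = 1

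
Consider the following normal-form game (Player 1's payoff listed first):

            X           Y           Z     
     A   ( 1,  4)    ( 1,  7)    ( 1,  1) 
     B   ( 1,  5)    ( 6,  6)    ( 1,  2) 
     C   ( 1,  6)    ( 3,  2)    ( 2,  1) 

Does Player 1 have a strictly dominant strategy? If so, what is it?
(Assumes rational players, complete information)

No strictly dominant strategy exists for Player 1

Work:
A strategy strictly dominates another if it gives a strictly higher payoff against every opponent action. Compare each pair of P1's strategies column-by-column:
  A vs B: [1 vs 1, 1 vs 6, 1 vs 1] → A does not strictly dominate B (column X: 1 ≤ 1)
  A vs C: [1 vs 1, 1 vs 3, 1 vs 2] → A does not strictly dominate C (column X: 1 ≤ 1)
  B vs A: [1 vs 1, 6 vs 1, 1 vs 1] → B does not strictly dominate A (column X: 1 ≤ 1)
  B vs C: [1 vs 1, 6 vs 3, 1 vs 2] → B does not strictly dominate C (column X: 1 ≤ 1)
  C vs A: [1 vs 1, 3 vs 1, 2 vs 1] → C does not strictly dominate A (column X: 1 ≤ 1)
  C vs B: [1 vs 1, 3 vs 6, 2 vs 1] → C does not strictly dominate B (column X: 1 ≤ 1)
No single strategy strictly dominates all others → no strictly dominant strategy.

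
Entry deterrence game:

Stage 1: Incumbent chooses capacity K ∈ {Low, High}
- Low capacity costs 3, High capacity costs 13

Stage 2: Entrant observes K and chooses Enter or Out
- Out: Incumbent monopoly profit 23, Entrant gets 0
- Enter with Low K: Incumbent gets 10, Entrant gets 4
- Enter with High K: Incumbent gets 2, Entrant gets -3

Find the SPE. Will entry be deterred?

SPE: (High, Enter|Low, Out|High); Entry deterred. Incumbent net profit = 10

Work:
After Low K: Entrant enters (4 > 0)
After High K: Entrant stays out (-3 < 0)
Incumbent: Low → 10−3=7, High → 23−13=10
Incumbent chooses High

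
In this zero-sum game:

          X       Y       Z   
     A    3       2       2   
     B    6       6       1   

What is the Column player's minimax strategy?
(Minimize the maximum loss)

Column should play Z, value = 2

Work:
Column player minimizes Row's maximum payoff:
Column X: max payoff to Row = 6
Column Y: max payoff to Row = 6
Column Z: max payoff to Row = 2
Minimum is 2, achieved by column Z.
Minimax strategy: Z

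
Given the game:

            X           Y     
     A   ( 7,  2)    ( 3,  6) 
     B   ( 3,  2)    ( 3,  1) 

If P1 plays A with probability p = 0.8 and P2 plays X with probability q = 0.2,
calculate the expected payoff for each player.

E[P1] = 3.64, E[P2] = 4.4

Work:
E[P1] = p·q·π₁(A,X) + p·(1-q)·π₁(A,Y) + (1-p)·q·π₁(B,X) + (1-p)·(1-q)·π₁(B,Y)
= 0.8·0.2·7 + 0.8·0.8·3 + 0.2·0.2·3 + 0.2·0.8·3
= 3.64

E[P2] = 4.4 (similar calculation)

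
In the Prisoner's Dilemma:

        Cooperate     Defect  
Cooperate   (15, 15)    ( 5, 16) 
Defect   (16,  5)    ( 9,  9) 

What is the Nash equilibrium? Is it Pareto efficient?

(Defect, Defect) is NE; not Pareto efficient

Work:
Defect dominates Cooperate for both players:
If P2 cooperates: Defect (16) > Cooperate (15)
If P2 defects: Defect (9) > Cooperate (5)
NE: (Defect, Defect) with payoff (9, 9)
But (Cooperate, Cooperate) = (15, 15) Pareto dominates (9, 9)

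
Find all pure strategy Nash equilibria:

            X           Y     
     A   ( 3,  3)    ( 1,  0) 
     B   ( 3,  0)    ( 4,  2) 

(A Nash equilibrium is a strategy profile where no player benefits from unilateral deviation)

Nash equilibrium: (A, X), (B, Y)

Work:
Best responses:
  P1 vs X: payoffs [3, 3] → best response A/B (payoff 3)
  P1 vs Y: payoffs [1, 4] → best response B (payoff 4)
  P2 vs A: payoffs [3, 0] → best response X (payoff 3)
  P2 vs B: payoffs [0, 2] → best response Y (payoff 2)
Mutual best responses: (A,X), (B,Y) → Nash equilibria.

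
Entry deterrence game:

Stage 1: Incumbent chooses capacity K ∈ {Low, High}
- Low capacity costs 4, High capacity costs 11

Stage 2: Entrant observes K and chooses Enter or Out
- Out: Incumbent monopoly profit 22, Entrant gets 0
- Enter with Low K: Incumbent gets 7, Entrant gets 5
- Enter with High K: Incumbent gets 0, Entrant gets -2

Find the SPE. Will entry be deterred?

SPE: (High, Enter|Low, Out|High); Entry deterred. Incumbent net profit = 11

Work:
After Low K: Entrant enters (5 > 0)
After High K: Entrant stays out (-2 < 0)
Incumbent: Low → 7−4=3, High → 22−11=11
Incumbent chooses High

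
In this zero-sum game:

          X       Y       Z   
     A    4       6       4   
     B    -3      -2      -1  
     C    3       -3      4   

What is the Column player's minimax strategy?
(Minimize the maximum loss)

Column should play X or Z (all achieve the minimum), value = 4

Work:
Column player minimizes Row's maximum payoff:
Column X: max payoff to Row = 4
Column Y: max payoff to Row = 6
Column Z: max payoff to Row = 4
Minimum is 4, achieved by columns X, Z (tied).
Each of X or Z is a minimax strategy.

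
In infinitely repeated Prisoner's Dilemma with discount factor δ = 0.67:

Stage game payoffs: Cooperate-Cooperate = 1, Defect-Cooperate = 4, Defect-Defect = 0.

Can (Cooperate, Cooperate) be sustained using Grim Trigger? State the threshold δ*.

δ* = 0.75; since δ = 0.67 < 0.75, cooperation cannot be sustained

Work:
For Grim Trigger:
Cooperate forever: 1/(1-δ)
Defect then punished: 4 + 0·δ/(1-δ)
Need: 1/(1-δ) ≥ 4 + 0·δ/(1-δ)
Solving: δ ≥ (T-R)/(T-P) = (4-1)/(4-0) = 0.75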